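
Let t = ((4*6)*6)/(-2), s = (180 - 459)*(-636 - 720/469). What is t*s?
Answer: -6006392352/469 ≈ -1.2807e+7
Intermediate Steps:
s = 83422116/469 (s = -279*(-636 - 720*1/469) = -279*(-636 - 720/469) = -279*(-299004/469) = 83422116/469 ≈ 1.7787e+5)
t = -72 (t = (24*6)*(-½) = 144*(-½) = -72)
t*s = -72*83422116/469 = -6006392352/469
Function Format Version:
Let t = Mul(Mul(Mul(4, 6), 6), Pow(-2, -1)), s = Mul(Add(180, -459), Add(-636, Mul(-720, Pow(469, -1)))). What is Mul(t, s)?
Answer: Rational(-6006392352, 469) ≈ -1.2807e+7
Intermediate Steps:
s = Rational(83422116, 469) (s = Mul(-279, Add(-636, Mul(-720, Rational(1, 469)))) = Mul(-279, Add(-636, Rational(-720, 469))) = Mul(-279, Rational(-299004, 469)) = Rational(83422116, 469) ≈ 1.7787e+5)
t = -72 (t = Mul(Mul(24, 6), Rational(-1, 2)) = Mul(144, Rational(-1, 2)) = -72)
Mul(t, s) = Mul(-72, Rational(83422116, 469)) = Rational(-6006392352, 469)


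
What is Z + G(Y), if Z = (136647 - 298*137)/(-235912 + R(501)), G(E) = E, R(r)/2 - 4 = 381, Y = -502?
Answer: -118137105/235142 ≈ -502.41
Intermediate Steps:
R(r) = 770 (R(r) = 8 + 2*381 = 8 + 762 = 770)
Z = -95821/235142 (Z = (136647 - 298*137)/(-235912 + 770) = (136647 - 40826)/(-235142) = 95821*(-1/235142) = -95821/235142 ≈ -0.40750)
Z + G(Y) = -95821/235142 - 502 = -118137105/235142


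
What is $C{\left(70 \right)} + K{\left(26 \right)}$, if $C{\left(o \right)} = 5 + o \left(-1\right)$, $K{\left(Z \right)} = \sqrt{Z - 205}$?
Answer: $-65 + i \sqrt{179} \approx -65.0 + 13.379 i$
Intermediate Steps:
$K{\left(Z \right)} = \sqrt{-205 + Z}$
$C{\left(o \right)} = 5 - o$
$C{\left(70 \right)} + K{\left(26 \right)} = \left(5 - 70\right) + \sqrt{-205 + 26} = \left(5 - 70\right) + \sqrt{-179} = -65 + i \sqrt{179}$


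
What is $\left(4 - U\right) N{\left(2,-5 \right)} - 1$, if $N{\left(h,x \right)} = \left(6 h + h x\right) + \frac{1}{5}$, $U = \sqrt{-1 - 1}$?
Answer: $\frac{39}{5} - \frac{11 i \sqrt{2}}{5} \approx 7.8 - 3.1113 i$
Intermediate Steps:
$U = i \sqrt{2}$ ($U = \sqrt{-2} = i \sqrt{2} \approx 1.4142 i$)
$N{\left(h,x \right)} = \frac{1}{5} + 6 h + h x$ ($N{\left(h,x \right)} = \left(6 h + h x\right) + \frac{1}{5} = \frac{1}{5} + 6 h + h x$)
$\left(4 - U\right) N{\left(2,-5 \right)} - 1 = \left(4 - i \sqrt{2}\right) \left(\frac{1}{5} + 6 \cdot 2 + 2 \left(-5\right)\right) - 1 = \left(4 - i \sqrt{2}\right) \left(\frac{1}{5} + 12 - 10\right) - 1 = \left(4 - i \sqrt{2}\right) \frac{11}{5} - 1 = \left(\frac{44}{5} - \frac{11 i \sqrt{2}}{5}\right) - 1 = \frac{39}{5} - \frac{11 i \sqrt{2}}{5}$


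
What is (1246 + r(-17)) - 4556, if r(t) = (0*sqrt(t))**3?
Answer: -3310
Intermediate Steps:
r(t) = 0 (r(t) = 0**3 = 0)
(1246 + r(-17)) - 4556 = (1246 + 0) - 4556 = 1246 - 4556 = -3310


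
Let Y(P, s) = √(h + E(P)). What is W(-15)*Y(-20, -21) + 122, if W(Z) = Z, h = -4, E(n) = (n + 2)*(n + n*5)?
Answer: 122 - 210*√11 ≈ -574.49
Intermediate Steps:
E(n) = 6*n*(2 + n) (E(n) = (2 + n)*(n + 5*n) = (2 + n)*(6*n) = 6*n*(2 + n))
Y(P, s) = √(-4 + 6*P*(2 + P))
W(-15)*Y(-20, -21) + 122 = -15*√2*√(-2 + 3*(-20)*(2 - 20)) + 122 = -15*√2*√(-2 + 3*(-20)*(-18)) + 122 = -15*√2*√(-2 + 1080) + 122 = -15*√2*√1078 + 122 = -15*√2*7*√22 + 122 = -210*√11 + 122 = 122 - 210*√11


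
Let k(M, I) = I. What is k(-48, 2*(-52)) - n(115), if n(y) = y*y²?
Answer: -1520979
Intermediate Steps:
n(y) = y³
k(-48, 2*(-52)) - n(115) = 2*(-52) - 1*115³ = -104 - 1*1520875 = -104 - 1520875 = -1520979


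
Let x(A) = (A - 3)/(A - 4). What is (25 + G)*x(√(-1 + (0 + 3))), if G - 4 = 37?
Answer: 330/7 - 33*√2/7 ≈ 40.476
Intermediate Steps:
G = 41 (G = 4 + 37 = 41)
x(A) = (-3 + A)/(-4 + A)
(25 + G)*x(√(-1 + (0 + 3))) = (25 + 41)*((-3 + √(-1 + (0 + 3)))/(-4 + √(-1 + (0 + 3)))) = 66*((-3 + √(-1 + 3))/(-4 + √(-1 + 3))) = 66*((-3 + √2)/(-4 + √2)) = 66*(-3 + √2)/(-4 + √2)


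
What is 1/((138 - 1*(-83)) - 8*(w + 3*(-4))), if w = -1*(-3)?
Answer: 1/293 ≈ 0.0034130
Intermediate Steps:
w = 3
1/((138 - 1*(-83)) - 8*(w + 3*(-4))) = 1/((138 - 1*(-83)) - 8*(3 + 3*(-4))) = 1/((138 + 83) - 8*(3 - 12)) = 1/(221 - 8*(-9)) = 1/(221 + 72) = 1/293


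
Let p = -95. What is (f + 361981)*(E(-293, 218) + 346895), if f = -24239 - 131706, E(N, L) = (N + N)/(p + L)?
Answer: 8791040823964/123 ≈ 7.1472e+10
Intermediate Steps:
E(N, L) = 2*N/(-95 + L) (E(N, L) = (N + N)/(-95 + L) = (2*N)/(-95 + L) = 2*N/(-95 + L))
f = -155945
(f + 361981)*(E(-293, 218) + 346895) = (-155945 + 361981)*(2*(-293)/(-95 + 218) + 346895) = 206036*(2*(-293)/123 + 346895) = 206036*(2*(-293)*(1/123) + 346895) = 206036*(-586/123 + 346895) = 206036*(42667499/123) = 8791040823964/123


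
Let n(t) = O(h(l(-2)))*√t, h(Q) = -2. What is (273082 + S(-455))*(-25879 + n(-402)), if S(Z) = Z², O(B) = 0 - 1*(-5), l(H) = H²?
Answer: -12424689053 + 2400535*I*√402 ≈ -1.2425e+10 + 4.8131e+7*I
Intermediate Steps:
O(B) = 5 (O(B) = 0 + 5 = 5)
n(t) = 5*√t
(273082 + S(-455))*(-25879 + n(-402)) = (273082 + (-455)²)*(-25879 + 5*√(-402)) = (273082 + 207025)*(-25879 + 5*(I*√402)) = 480107*(-25879 + 5*I*√402) = -12424689053 + 2400535*I*√402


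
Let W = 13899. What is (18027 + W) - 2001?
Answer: 29925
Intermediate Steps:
(18027 + W) - 2001 = (18027 + 13899) - 2001 = 31926 - 2001 = 29925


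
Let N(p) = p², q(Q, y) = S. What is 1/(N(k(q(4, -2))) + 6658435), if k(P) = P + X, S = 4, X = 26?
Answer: 1/6659335 ≈ 1.5017e-7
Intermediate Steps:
q(Q, y) = 4
k(P) = 26 + P (k(P) = P + 26 = 26 + P)
1/(N(k(q(4, -2))) + 6658435) = 1/((26 + 4)² + 6658435) = 1/(30² + 6658435) = 1/(900 + 6658435) = 1/6659335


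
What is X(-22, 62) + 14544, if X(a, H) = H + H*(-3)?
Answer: 14420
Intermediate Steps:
X(a, H) = -2*H (X(a, H) = H - 3*H = -2*H)
X(-22, 62) + 14544 = -2*62 + 14544 = -124 + 14544 = 14420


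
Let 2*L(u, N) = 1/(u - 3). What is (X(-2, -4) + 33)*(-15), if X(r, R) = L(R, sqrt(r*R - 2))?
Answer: -6915/14 ≈ -493.93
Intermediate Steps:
L(u, N) = 1/(2*(-3 + u)) (L(u, N) = 1/(2*(u - 3)) = 1/(2*(-3 + u)))
X(r, R) = 1/(2*(-3 + R))
(X(-2, -4) + 33)*(-15) = (1/(2*(-3 - 4)) + 33)*(-15) = ((1/2)/(-7) + 33)*(-15) = ((1/2)*(-1/7) + 33)*(-15) = (-1/14 + 33)*(-15) = (461/14)*(-15) = -6915/14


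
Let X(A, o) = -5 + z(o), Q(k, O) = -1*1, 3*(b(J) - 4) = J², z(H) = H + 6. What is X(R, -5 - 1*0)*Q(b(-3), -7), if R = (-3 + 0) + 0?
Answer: 4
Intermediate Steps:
z(H) = 6 + H
R = -3 (R = -3 + 0 = -3)
b(J) = 4 + J²/3
Q(k, O) = -1
X(A, o) = 1 + o (X(A, o) = -5 + (6 + o) = 1 + o)
X(R, -5 - 1*0)*Q(b(-3), -7) = (1 + (-5 - 1*0))*(-1) = (1 + (-5 + 0))*(-1) = (1 - 5)*(-1) = -4*(-1) = 4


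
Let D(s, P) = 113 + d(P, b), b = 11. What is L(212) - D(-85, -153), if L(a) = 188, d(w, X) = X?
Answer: 64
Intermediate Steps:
D(s, P) = 124 (D(s, P) = 113 + 11 = 124)
L(212) - D(-85, -153) = 188 - 1*124 = 188 - 124 = 64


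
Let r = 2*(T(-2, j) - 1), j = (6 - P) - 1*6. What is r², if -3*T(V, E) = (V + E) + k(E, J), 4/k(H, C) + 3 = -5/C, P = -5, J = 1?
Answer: 121/9 ≈ 13.444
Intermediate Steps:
j = 5 (j = (6 - 1*(-5)) - 1*6 = (6 + 5) - 6 = 11 - 6 = 5)
k(H, C) = 4/(-3 - 5/C)
T(V, E) = ⅙ - E/3 - V/3 (T(V, E) = -((V + E) - 4*1/(5 + 3*1))/3 = -((E + V) - 4*1/(5 + 3))/3 = -((E + V) - 4*1/8)/3 = -((E + V) - 4*1*⅛)/3 = -((E + V) - ½)/3 = -(-½ + E + V)/3 = ⅙ - E/3 - V/3)
r = -11/3 (r = 2*((⅙ - ⅓*5 - ⅓*(-2)) - 1) = 2*((⅙ - 5/3 + ⅔) - 1) = 2*(-⅚ - 1) = 2*(-11/6) = -11/3 ≈ -3.6667)
r² = (-11/3)² = 121/9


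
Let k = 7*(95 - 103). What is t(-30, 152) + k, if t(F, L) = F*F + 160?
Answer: 1004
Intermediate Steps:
t(F, L) = 160 + F**2 (t(F, L) = F**2 + 160 = 160 + F**2)
k = -56 (k = 7*(-8) = -56)
t(-30, 152) + k = (160 + (-30)**2) - 56 = (160 + 900) - 56 = 1060 - 56 = 1004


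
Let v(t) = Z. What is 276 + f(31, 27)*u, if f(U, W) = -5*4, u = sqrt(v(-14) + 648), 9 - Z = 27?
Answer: 276 - 60*sqrt(70) ≈ -226.00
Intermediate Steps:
Z = -18 (Z = 9 - 1*27 = 9 - 27 = -18)
v(t) = -18
u = 3*sqrt(70) (u = sqrt(-18 + 648) = sqrt(630) = 3*sqrt(70) ≈ 25.100)
f(U, W) = -20
276 + f(31, 27)*u = 276 - 60*sqrt(70)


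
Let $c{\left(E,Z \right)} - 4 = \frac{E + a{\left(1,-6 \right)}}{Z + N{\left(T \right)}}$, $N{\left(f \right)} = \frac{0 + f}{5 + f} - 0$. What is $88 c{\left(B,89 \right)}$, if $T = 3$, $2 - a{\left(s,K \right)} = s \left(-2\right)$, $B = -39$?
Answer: $\frac{4128}{13} \approx 317.54$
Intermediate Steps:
$a{\left(s,K \right)} = 2 + 2 s$ ($a{\left(s,K \right)} = 2 - s \left(-2\right) = 2 - - 2 s = 2 + 2 s$)
$N{\left(f \right)} = \frac{f}{5 + f}$ ($N{\left(f \right)} = \frac{f}{5 + f} + 0 = \frac{f}{5 + f}$)
$c{\left(E,Z \right)} = 4 + \frac{4 + E}{\frac{3}{8} + Z}$ ($c{\left(E,Z \right)} = 4 + \frac{E + \left(2 + 2 \cdot 1\right)}{Z + \frac{3}{5 + 3}} = 4 + \frac{E + \left(2 + 2\right)}{Z + \frac{3}{8}} = 4 + \frac{E + 4}{Z + 3 \cdot \frac{1}{8}} = 4 + \frac{4 + E}{Z + \frac{3}{8}} = 4 + \frac{4 + E}{\frac{3}{8} + Z}$)
$88 c{\left(B,89 \right)} = 88 \frac{4 \left(11 + 2 \left(-39\right) + 8 \cdot 89\right)}{3 + 8 \cdot 89} = 88 \frac{4 \left(11 - 78 + 712\right)}{3 + 712} = 88 \cdot 4 \cdot \frac{1}{715} \cdot 645 = 88 \cdot \frac{516}{143} = \frac{4128}{13}$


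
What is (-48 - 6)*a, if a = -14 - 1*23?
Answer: 1998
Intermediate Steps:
a = -37 (a = -14 - 23 = -37)
(-48 - 6)*a = (-48 - 6)*(-37) = -54*(-37) = 1998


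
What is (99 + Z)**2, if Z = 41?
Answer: 19600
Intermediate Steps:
(99 + Z)**2 = (99 + 41)**2 = 140**2 = 19600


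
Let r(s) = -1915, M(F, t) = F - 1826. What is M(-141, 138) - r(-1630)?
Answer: -52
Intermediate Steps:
M(F, t) = -1826 + F
M(-141, 138) - r(-1630) = (-1826 - 141) - 1*(-1915) = -1967 + 1915 = -52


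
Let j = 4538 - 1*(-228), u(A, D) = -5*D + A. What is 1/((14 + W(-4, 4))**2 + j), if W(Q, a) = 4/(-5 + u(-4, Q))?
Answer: 121/601650 ≈ 0.00020111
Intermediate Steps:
u(A, D) = A - 5*D
W(Q, a) = 4/(-9 - 5*Q) (W(Q, a) = 4/(-5 + (-4 - 5*Q)) = 4/(-9 - 5*Q))
j = 4766 (j = 4538 + 228 = 4766)
1/((14 + W(-4, 4))**2 + j) = 1/((14 - 4/(9 + 5*(-4)))**2 + 4766) = 1/((14 - 4/(9 - 20))**2 + 4766) = 1/((14 - 4/(-11))**2 + 4766) = 1/((14 - 4*(-1/11))**2 + 4766) = 1/((14 + 4/11)**2 + 4766) = 1/((158/11)**2 + 4766) = 1/(24964/121 + 4766) = 1/(601650/121) = 121/601650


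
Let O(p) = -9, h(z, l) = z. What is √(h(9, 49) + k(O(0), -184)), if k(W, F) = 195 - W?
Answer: √213 ≈ 14.595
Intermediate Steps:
√(h(9, 49) + k(O(0), -184)) = √(9 + (195 - 1*(-9))) = √(9 + (195 + 9)) = √(9 + 204) = √213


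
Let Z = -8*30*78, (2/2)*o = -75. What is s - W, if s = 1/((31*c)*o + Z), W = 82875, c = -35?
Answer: -5192533124/62655 ≈ -82875.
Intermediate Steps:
o = -75
Z = -18720 (Z = -240*78 = -18720)
s = 1/62655 (s = 1/((31*(-35))*(-75) - 18720) = 1/(-1085*(-75) - 18720) = 1/(81375 - 18720) = 1/62655 ≈ 1.5960e-5)
s - W = 1/62655 - 1*82875 = 1/62655 - 82875 = -5192533124/62655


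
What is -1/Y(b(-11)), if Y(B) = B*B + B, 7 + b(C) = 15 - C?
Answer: -1/380 ≈ -0.0026316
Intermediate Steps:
b(C) = 8 - C (b(C) = -7 + (15 - C) = 8 - C)
Y(B) = B + B**2 (Y(B) = B**2 + B = B + B**2)
-1/Y(b(-11)) = -1/((8 - 1*(-11))*(1 + (8 - 1*(-11)))) = -1/((8 + 11)*(1 + (8 + 11))) = -1/(19*(1 + 19)) = -1/(19*20) = -1/380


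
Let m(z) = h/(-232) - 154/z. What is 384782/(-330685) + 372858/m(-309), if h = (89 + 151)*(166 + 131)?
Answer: -552967972863349/454480897970 ≈ -1216.7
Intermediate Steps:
h = 71280 (h = 240*297 = 71280)
m(z) = -8910/29 - 154/z (m(z) = 71280/(-232) - 154/z = 71280*(-1/232) - 154/z = -8910/29 - 154/z)
384782/(-330685) + 372858/m(-309) = 384782/(-330685) + 372858/(-8910/29 - 154/(-309)) = 384782*(-1/330685) + 372858/(-8910/29 - 154*(-1/309)) = -384782/330685 + 372858/(-8910/29 + 154/309) = -384782/330685 + 372858/(-2748724/8961) = -384782/330685 + 372858*(-8961/2748724) = -384782/330685 - 1670590269/1374362 = -552967972863349/454480897970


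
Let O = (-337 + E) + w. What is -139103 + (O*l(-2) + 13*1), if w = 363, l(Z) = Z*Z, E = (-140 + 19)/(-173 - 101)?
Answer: -19040840/137 ≈ -1.3898e+5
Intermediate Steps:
E = 121/274 (E = -121/(-274) = -121*(-1/274) = 121/274 ≈ 0.44161)
l(Z) = Z²
O = 7245/274 (O = (-337 + 121/274) + 363 = -92217/274 + 363 = 7245/274 ≈ 26.442)
-139103 + (O*l(-2) + 13*1) = -139103 + ((7245/274)*(-2)² + 13*1) = -139103 + ((7245/274)*4 + 13) = -139103 + (14490/137 + 13) = -139103 + 16271/137 = -19040840/137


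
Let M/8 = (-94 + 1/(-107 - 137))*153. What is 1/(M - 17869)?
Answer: -61/8108731 ≈ -7.5228e-6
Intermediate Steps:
M = -7018722/61 (M = 8*((-94 + 1/(-107 - 137))*153) = 8*((-94 + 1/(-244))*153) = 8*((-94 - 1/244)*153) = 8*(-22937/244*153) = 8*(-3509361/244) = -7018722/61 ≈ -1.1506e+5)
1/(M - 17869) = 1/(-7018722/61 - 17869) = 1/(-8108731/61) = -61/8108731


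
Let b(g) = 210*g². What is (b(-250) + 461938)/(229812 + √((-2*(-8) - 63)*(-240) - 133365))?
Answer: 1040813798552/17604559143 - 13586938*I*√13565/17604559143 ≈ 59.122 - 0.089889*I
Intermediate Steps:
(b(-250) + 461938)/(229812 + √((-2*(-8) - 63)*(-240) - 133365)) = (210*(-250)² + 461938)/(229812 + √((-2*(-8) - 63)*(-240) - 133365)) = (210*62500 + 461938)/(229812 + √((16 - 63)*(-240) - 133365)) = (13125000 + 461938)/(229812 + √(-47*(-240) - 133365)) = 13586938/(229812 + √(11280 - 133365)) = 13586938/(229812 + √(-122085)) = 13586938/(229812 + 3*I*√13565)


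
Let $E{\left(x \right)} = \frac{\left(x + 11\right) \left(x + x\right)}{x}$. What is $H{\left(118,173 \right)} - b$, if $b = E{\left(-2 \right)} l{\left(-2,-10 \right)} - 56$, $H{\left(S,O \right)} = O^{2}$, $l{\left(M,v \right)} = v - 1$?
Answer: $30183$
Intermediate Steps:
$l{\left(M,v \right)} = -1 + v$
$E{\left(x \right)} = 22 + 2 x$ ($E{\left(x \right)} = \frac{\left(11 + x\right) 2 x}{x} = \frac{2 x \left(11 + x\right)}{x} = 22 + 2 x$)
$b = -254$ ($b = \left(22 + 2 \left(-2\right)\right) \left(-1 - 10\right) - 56 = \left(22 - 4\right) \left(-11\right) - 56 = 18 \left(-11\right) - 56 = -198 - 56 = -254$)
$H{\left(118,173 \right)} - b = 173^{2} - -254 = 29929 + 254 = 30183$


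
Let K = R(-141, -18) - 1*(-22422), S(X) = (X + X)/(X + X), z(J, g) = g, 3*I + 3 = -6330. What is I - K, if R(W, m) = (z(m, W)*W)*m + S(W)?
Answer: 333324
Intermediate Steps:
I = -2111 (I = -1 + (1/3)*(-6330) = -1 - 2110 = -2111)
S(X) = 1 (S(X) = (2*X)/((2*X)) = (2*X)*(1/(2*X)) = 1)
R(W, m) = 1 + m*W**2 (R(W, m) = (W*W)*m + 1 = W**2*m + 1 = m*W**2 + 1 = 1 + m*W**2)
K = -335435 (K = (1 - 18*(-141)**2) - 1*(-22422) = (1 - 18*19881) + 22422 = (1 - 357858) + 22422 = -357857 + 22422 = -335435)
I - K = -2111 - 1*(-335435) = -2111 + 335435 = 333324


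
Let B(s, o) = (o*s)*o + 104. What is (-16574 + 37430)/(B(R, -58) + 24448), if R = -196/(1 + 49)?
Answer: 65175/35516 ≈ 1.8351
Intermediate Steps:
R = -98/25 (R = -196/50 = -196*1/50 = -98/25 ≈ -3.9200)
B(s, o) = 104 + s*o**2 (B(s, o) = s*o**2 + 104 = 104 + s*o**2)
(-16574 + 37430)/(B(R, -58) + 24448) = (-16574 + 37430)/((104 - 98/25*(-58)**2) + 24448) = 20856/((104 - 98/25*3364) + 24448) = 20856/((104 - 329672/25) + 24448) = 20856/(-327072/25 + 24448) = 20856/(284128/25) = 20856*(25/284128) = 65175/35516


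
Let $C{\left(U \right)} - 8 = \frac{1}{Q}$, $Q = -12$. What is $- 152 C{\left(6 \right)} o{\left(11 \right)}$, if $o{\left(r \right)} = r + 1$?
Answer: $-14440$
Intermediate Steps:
$C{\left(U \right)} = \frac{95}{12}$ ($C{\left(U \right)} = 8 + \frac{1}{-12} = 8 - \frac{1}{12} = \frac{95}{12}$)
$o{\left(r \right)} = 1 + r$
$- 152 C{\left(6 \right)} o{\left(11 \right)} = \left(-152\right) \frac{95}{12} \left(1 + 11\right) = \left(- \frac{3610}{3}\right) 12 = -14440$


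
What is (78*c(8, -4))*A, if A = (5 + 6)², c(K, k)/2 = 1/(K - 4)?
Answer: 4719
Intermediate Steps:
c(K, k) = 2/(-4 + K) (c(K, k) = 2/(K - 4) = 2/(-4 + K))
A = 121 (A = 11² = 121)
(78*c(8, -4))*A = (78*(2/(-4 + 8)))*121 = (78*(2/4))*121 = (78*(2*(¼)))*121 = (78*(½))*121 = 39*121 = 4719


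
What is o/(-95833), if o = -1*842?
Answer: 842/95833 ≈ 0.0087861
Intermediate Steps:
o = -842
o/(-95833) = -842/(-95833) = -842*(-1/95833) = 842/95833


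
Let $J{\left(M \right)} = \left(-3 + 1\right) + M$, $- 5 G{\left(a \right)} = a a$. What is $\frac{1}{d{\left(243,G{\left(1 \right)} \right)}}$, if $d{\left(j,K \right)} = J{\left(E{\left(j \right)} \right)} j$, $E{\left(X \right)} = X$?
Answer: $\frac{1}{58563} \approx 1.7076 \cdot 10^{-5}$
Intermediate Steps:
$G{\left(a \right)} = - \frac{a^{2}}{5}$ ($G{\left(a \right)} = - \frac{a a}{5} = - \frac{a^{2}}{5}$)
$J{\left(M \right)} = -2 + M$
$d{\left(j,K \right)} = j \left(-2 + j\right)$ ($d{\left(j,K \right)} = \left(-2 + j\right) j = j \left(-2 + j\right)$)
$\frac{1}{d{\left(243,G{\left(1 \right)} \right)}} = \frac{1}{243 \left(-2 + 243\right)} = \frac{1}{243 \cdot 241} = \frac{1}{58563}$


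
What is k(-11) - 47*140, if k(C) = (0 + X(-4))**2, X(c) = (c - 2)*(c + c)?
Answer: -4276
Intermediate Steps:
X(c) = 2*c*(-2 + c) (X(c) = (-2 + c)*(2*c) = 2*c*(-2 + c))
k(C) = 2304 (k(C) = (0 + 2*(-4)*(-2 - 4))**2 = (0 + 2*(-4)*(-6))**2 = (0 + 48)**2 = 48**2 = 2304)
k(-11) - 47*140 = 2304 - 47*140 = 2304 - 6580 = -4276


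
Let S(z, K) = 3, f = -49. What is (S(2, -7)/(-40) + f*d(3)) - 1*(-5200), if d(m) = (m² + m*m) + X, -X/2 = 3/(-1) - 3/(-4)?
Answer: 163897/40 ≈ 4097.4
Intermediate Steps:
X = 9/2 (X = -2*(3/(-1) - 3/(-4)) = -2*(3*(-1) - 3*(-¼)) = -2*(-3 + ¾) = -2*(-9/4) = 9/2 ≈ 4.5000)
d(m) = 9/2 + 2*m² (d(m) = (m² + m*m) + 9/2 = (m² + m²) + 9/2 = 2*m² + 9/2 = 9/2 + 2*m²)
(S(2, -7)/(-40) + f*d(3)) - 1*(-5200) = (3/(-40) - 49*(9/2 + 2*3²)) - 1*(-5200) = (3*(-1/40) - 49*(9/2 + 2*9)) + 5200 = (-3/40 - 49*(9/2 + 18)) + 5200 = (-3/40 - 49*45/2) + 5200 = (-3/40 - 2205/2) + 5200 = -44103/40 + 5200 = 163897/40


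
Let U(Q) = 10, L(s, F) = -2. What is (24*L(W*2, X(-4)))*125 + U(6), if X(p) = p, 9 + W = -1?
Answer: -5990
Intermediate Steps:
W = -10 (W = -9 - 1 = -10)
(24*L(W*2, X(-4)))*125 + U(6) = (24*(-2))*125 + 10 = -48*125 + 10 = -6000 + 10 = -5990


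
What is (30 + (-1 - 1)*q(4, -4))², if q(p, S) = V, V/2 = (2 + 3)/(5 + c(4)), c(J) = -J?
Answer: 100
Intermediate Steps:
V = 10 (V = 2*((2 + 3)/(5 - 1*4)) = 2*(5/(5 - 4)) = 2*(5/1) = 2*(5*1) = 2*5 = 10)
q(p, S) = 10
(30 + (-1 - 1)*q(4, -4))² = (30 + (-1 - 1)*10)² = (30 - 2*10)² = (30 - 20)² = 10² = 100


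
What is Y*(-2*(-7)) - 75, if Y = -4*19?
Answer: -1139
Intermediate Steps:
Y = -76
Y*(-2*(-7)) - 75 = -(-152)*(-7) - 75 = -76*14 - 75 = -1064 - 75 = -1139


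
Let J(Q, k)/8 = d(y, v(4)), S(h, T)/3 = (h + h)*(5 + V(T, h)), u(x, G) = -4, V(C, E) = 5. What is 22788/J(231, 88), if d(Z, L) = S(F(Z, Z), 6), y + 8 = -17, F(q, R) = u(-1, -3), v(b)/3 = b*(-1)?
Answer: -1899/160 ≈ -11.869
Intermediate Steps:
v(b) = -3*b (v(b) = 3*(b*(-1)) = 3*(-b) = -3*b)
F(q, R) = -4
y = -25 (y = -8 - 17 = -25)
S(h, T) = 60*h (S(h, T) = 3*((h + h)*(5 + 5)) = 3*((2*h)*10) = 3*(20*h) = 60*h)
d(Z, L) = -240 (d(Z, L) = 60*(-4) = -240)
J(Q, k) = -1920 (J(Q, k) = 8*(-240) = -1920)
22788/J(231, 88) = 22788/(-1920) = 22788*(-1/1920) = -1899/160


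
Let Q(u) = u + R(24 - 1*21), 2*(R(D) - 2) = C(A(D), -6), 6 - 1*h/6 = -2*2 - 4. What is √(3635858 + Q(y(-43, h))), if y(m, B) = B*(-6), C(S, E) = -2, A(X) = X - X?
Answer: √3635355 ≈ 1906.7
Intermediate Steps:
A(X) = 0
h = 84 (h = 36 - 6*(-2*2 - 4) = 36 - 6*(-4 - 4) = 36 - 6*(-8) = 36 + 48 = 84)
R(D) = 1 (R(D) = 2 + (½)*(-2) = 2 - 1 = 1)
y(m, B) = -6*B
Q(u) = 1 + u (Q(u) = u + 1 = 1 + u)
√(3635858 + Q(y(-43, h))) = √(3635858 + (1 - 6*84)) = √(3635858 + (1 - 504)) = √(3635858 - 503) = √3635355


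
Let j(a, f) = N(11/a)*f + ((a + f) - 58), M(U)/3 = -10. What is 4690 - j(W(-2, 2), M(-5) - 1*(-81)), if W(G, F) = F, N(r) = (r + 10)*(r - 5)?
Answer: 17199/4 ≈ 4299.8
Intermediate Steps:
N(r) = (-5 + r)*(10 + r) (N(r) = (10 + r)*(-5 + r) = (-5 + r)*(10 + r))
M(U) = -30 (M(U) = 3*(-10) = -30)
j(a, f) = -58 + a + f + f*(-50 + 55/a + 121/a²) (j(a, f) = (-50 + (11/a)² + 5*(11/a))*f + ((a + f) - 58) = (-50 + 121/a² + 55/a)*f + (-58 + a + f) = (-50 + 55/a + 121/a²)*f + (-58 + a + f) = f*(-50 + 55/a + 121/a²) + (-58 + a + f) = -58 + a + f + f*(-50 + 55/a + 121/a²))
4690 - j(W(-2, 2), M(-5) - 1*(-81)) = 4690 - (-58 + 2 - 49*(-30 - 1*(-81)) + 55*(-30 - 1*(-81))/2 + 121*(-30 - 1*(-81))/2²) = 4690 - (-58 + 2 - 49*(-30 + 81) + 55*(-30 + 81)*(½) + 121*(-30 + 81)*(¼)) = 4690 - (-58 + 2 - 49*51 + 55*51*(½) + 121*51*(¼)) = 4690 - (-58 + 2 - 2499 + 2805/2 + 6171/4) = 4690 - 1*1561/4 = 4690 - 1561/4 = 17199/4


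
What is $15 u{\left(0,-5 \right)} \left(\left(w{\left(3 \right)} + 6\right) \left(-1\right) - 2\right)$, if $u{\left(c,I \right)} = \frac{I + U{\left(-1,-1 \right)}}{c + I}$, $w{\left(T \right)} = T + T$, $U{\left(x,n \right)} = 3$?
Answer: $-84$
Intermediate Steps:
$w{\left(T \right)} = 2 T$
$u{\left(c,I \right)} = \frac{3 + I}{I + c}$ ($u{\left(c,I \right)} = \frac{I + 3}{c + I} = \frac{3 + I}{I + c}$)
$15 u{\left(0,-5 \right)} \left(\left(w{\left(3 \right)} + 6\right) \left(-1\right) - 2\right) = 15 \frac{3 - 5}{-5 + 0} \left(\left(2 \cdot 3 + 6\right) \left(-1\right) - 2\right) = 15 \frac{1}{-5} \left(-2\right) \left(\left(6 + 6\right) \left(-1\right) - 2\right) = 15 \left(\left(- \frac{1}{5}\right) \left(-2\right)\right) \left(12 \left(-1\right) - 2\right) = 15 \cdot \frac{2}{5} \left(-12 - 2\right) = 6 \left(-14\right) = -84$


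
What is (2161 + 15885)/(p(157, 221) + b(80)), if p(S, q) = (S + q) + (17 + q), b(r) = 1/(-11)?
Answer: 198506/6775 ≈ 29.300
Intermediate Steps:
b(r) = -1/11
p(S, q) = 17 + S + 2*q
(2161 + 15885)/(p(157, 221) + b(80)) = (2161 + 15885)/((17 + 157 + 2*221) - 1/11) = 18046/((17 + 157 + 442) - 1/11) = 18046/(616 - 1/11) = 18046/(6775/11) = 18046*(11/6775) = 198506/6775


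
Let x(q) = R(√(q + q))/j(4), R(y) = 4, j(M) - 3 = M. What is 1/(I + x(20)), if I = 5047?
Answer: 7/35333 ≈ 0.00019812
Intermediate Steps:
j(M) = 3 + M
x(q) = 4/7 (x(q) = 4/(3 + 4) = 4/7)
1/(I + x(20)) = 1/(5047 + 4/7) = 1/(35333/7) = 7/35333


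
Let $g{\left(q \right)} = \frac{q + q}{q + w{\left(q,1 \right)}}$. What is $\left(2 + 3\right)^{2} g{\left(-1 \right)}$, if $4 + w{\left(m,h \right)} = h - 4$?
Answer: $\frac{25}{4} \approx 6.25$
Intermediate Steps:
$w{\left(m,h \right)} = -8 + h$ ($w{\left(m,h \right)} = -4 + \left(h - 4\right) = -4 + \left(-4 + h\right) = -8 + h$)
$g{\left(q \right)} = \frac{2 q}{-7 + q}$ ($g{\left(q \right)} = \frac{q + q}{q + \left(-8 + 1\right)} = \frac{2 q}{q - 7} = \frac{2 q}{-7 + q}$)
$\left(2 + 3\right)^{2} g{\left(-1 \right)} = \left(2 + 3\right)^{2} \cdot 2 \left(-1\right) \frac{1}{-7 - 1} = 5^{2} \cdot 2 \left(-1\right) \frac{1}{-8} = 25 \cdot 2 \left(-1\right) \left(- \frac{1}{8}\right) = 25 \cdot \frac{1}{4} = \frac{25}{4}$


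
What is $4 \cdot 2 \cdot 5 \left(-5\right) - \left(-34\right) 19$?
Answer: $446$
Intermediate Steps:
$4 \cdot 2 \cdot 5 \left(-5\right) - \left(-34\right) 19 = 4 \cdot 10 \left(-5\right) - -646 = 4 \left(-50\right) + 646 = -200 + 646 = 446$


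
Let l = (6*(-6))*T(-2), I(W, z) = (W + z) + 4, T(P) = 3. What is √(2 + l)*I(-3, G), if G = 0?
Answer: I*√106 ≈ 10.296*I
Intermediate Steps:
I(W, z) = 4 + W + z
l = -108 (l = (6*(-6))*3 = -36*3 = -108)
√(2 + l)*I(-3, G) = √(2 - 108)*(4 - 3 + 0) = √(-106)*1 = (I*√106)*1 = I*√106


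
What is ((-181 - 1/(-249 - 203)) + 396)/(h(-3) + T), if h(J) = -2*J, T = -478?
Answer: -97181/213344 ≈ -0.45551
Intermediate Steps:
((-181 - 1/(-249 - 203)) + 396)/(h(-3) + T) = ((-181 - 1/(-249 - 203)) + 396)/(-2*(-3) - 478) = ((-181 - 1/(-452)) + 396)/(6 - 478) = ((-181 - 1*(-1/452)) + 396)/(-472) = ((-181 + 1/452) + 396)*(-1/472) = (-81811/452 + 396)*(-1/472) = (97181/452)*(-1/472) = -97181/213344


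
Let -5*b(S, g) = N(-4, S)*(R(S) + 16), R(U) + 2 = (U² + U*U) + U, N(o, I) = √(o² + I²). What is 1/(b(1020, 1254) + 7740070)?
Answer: -7442375/173373052163630646 - 10409170*√65026/1126924839063599199 ≈ -2.3983e-9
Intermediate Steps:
N(o, I) = √(I² + o²)
R(U) = -2 + U + 2*U² (R(U) = -2 + ((U² + U*U) + U) = -2 + ((U² + U²) + U) = -2 + (2*U² + U) = -2 + (U + 2*U²) = -2 + U + 2*U²)
b(S, g) = -√(16 + S²)*(14 + S + 2*S²)/5 (b(S, g) = -√(S² + (-4)²)*((-2 + S + 2*S²) + 16)/5 = -√(S² + 16)*(14 + S + 2*S²)/5 = -√(16 + S²)*(14 + S + 2*S²)/5)
1/(b(1020, 1254) + 7740070) = 1/(√(16 + 1020²)*(-14 - 1*1020 - 2*1020²)/5 + 7740070) = 1/(√(16 + 1040400)*(-14 - 1020 - 2*1040400)/5 + 7740070) = 1/(√1040416*(-14 - 1020 - 2080800)/5 + 7740070) = 1/((⅕)*(4*√65026)*(-2081834) + 7740070) = 1/(-8327336*√65026/5 + 7740070) = 1/(7740070 - 8327336*√65026/5)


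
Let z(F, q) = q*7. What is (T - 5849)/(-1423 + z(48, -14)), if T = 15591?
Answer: -9742/1521 ≈ -6.4050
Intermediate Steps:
z(F, q) = 7*q
(T - 5849)/(-1423 + z(48, -14)) = (15591 - 5849)/(-1423 + 7*(-14)) = 9742/(-1423 - 98) = 9742/(-1521) = 9742*(-1/1521) = -9742/1521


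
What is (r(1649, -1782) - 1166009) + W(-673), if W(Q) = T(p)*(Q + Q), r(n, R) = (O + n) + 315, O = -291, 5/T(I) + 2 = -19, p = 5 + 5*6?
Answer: -24444326/21 ≈ -1.1640e+6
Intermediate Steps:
p = 35 (p = 5 + 30 = 35)
T(I) = -5/21 (T(I) = 5/(-2 - 19) = 5/(-21) = 5*(-1/21) = -5/21)
r(n, R) = 24 + n (r(n, R) = (-291 + n) + 315 = 24 + n)
W(Q) = -10*Q/21 (W(Q) = -5*(Q + Q)/21 = -10*Q/21)
(r(1649, -1782) - 1166009) + W(-673) = ((24 + 1649) - 1166009) - 10/21*(-673) = (1673 - 1166009) + 6730/21 = -1164336 + 6730/21 = -24444326/21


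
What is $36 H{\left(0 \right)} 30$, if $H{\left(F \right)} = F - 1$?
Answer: $-1080$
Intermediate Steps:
$H{\left(F \right)} = -1 + F$
$36 H{\left(0 \right)} 30 = 36 \left(-1 + 0\right) 30 = 36 \left(-1\right) 30 = \left(-36\right) 30 = -1080$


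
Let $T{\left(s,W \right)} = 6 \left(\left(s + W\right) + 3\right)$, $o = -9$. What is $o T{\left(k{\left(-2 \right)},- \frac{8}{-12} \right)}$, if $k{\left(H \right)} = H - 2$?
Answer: $18$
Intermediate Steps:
$k{\left(H \right)} = -2 + H$ ($k{\left(H \right)} = H - 2 = -2 + H$)
$T{\left(s,W \right)} = 18 + 6 W + 6 s$ ($T{\left(s,W \right)} = 6 \left(\left(W + s\right) + 3\right) = 6 \left(3 + W + s\right) = 18 + 6 W + 6 s$)
$o T{\left(k{\left(-2 \right)},- \frac{8}{-12} \right)} = - 9 \left(18 + 6 \left(- \frac{8}{-12}\right) + 6 \left(-2 - 2\right)\right) = - 9 \left(18 + 6 \left(\left(-8\right) \left(- \frac{1}{12}\right)\right) + 6 \left(-4\right)\right) = - 9 \left(18 + 6 \cdot \frac{2}{3} - 24\right) = - 9 \left(18 + 4 - 24\right) = \left(-9\right) \left(-2\right) = 18$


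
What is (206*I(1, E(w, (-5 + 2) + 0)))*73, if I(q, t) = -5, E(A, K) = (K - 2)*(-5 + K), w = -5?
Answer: -75190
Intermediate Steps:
E(A, K) = (-5 + K)*(-2 + K) (E(A, K) = (-2 + K)*(-5 + K) = (-5 + K)*(-2 + K))
(206*I(1, E(w, (-5 + 2) + 0)))*73 = (206*(-5))*73 = -1030*73 = -75190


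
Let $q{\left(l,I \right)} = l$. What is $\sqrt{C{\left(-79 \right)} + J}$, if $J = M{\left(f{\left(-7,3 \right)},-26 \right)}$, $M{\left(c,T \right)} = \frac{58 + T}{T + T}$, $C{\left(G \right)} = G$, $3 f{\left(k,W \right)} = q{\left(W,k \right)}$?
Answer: $\frac{3 i \sqrt{1495}}{13} \approx 8.9227 i$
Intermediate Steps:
$f{\left(k,W \right)} = \frac{W}{3}$
$M{\left(c,T \right)} = \frac{58 + T}{2 T}$
$J = - \frac{8}{13}$ ($J = \frac{58 - 26}{2 \left(-26\right)} = \frac{1}{2} \left(- \frac{1}{26}\right) 32 = - \frac{8}{13} \approx -0.61539$)
$\sqrt{C{\left(-79 \right)} + J} = \sqrt{-79 - \frac{8}{13}} = \sqrt{- \frac{1035}{13}} = \frac{3 i \sqrt{1495}}{13}$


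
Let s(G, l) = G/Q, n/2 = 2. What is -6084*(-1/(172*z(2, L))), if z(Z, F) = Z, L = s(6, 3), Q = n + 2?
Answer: 1521/86 ≈ 17.686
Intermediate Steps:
n = 4 (n = 2*2 = 4)
Q = 6 (Q = 4 + 2 = 6)
s(G, l) = G/6
L = 1 (L = (⅙)*6 = 1)
-6084*(-1/(172*z(2, L))) = -6084/(2*(-172)) = -6084/(-344) = -6084*(-1/344) = 1521/86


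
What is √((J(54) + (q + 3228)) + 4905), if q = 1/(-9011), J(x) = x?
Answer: 64*√162297121/9011 ≈ 90.482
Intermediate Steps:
q = -1/9011 ≈ -0.00011098
√((J(54) + (q + 3228)) + 4905) = √((54 + (-1/9011 + 3228)) + 4905) = √((54 + 29087507/9011) + 4905) = √(29574101/9011 + 4905) = √(73773056/9011) = 64*√162297121/9011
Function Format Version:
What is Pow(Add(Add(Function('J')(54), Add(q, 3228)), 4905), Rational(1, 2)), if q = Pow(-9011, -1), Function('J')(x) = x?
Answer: Mul(Rational(64, 9011), Pow(162297121, Rational(1, 2))) ≈ 90.482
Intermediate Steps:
q = Rational(-1, 9011) ≈ -0.00011098
Pow(Add(Add(Function('J')(54), Add(q, 3228)), 4905), Rational(1, 2)) = Pow(Add(Add(54, Add(Rational(-1, 9011), 3228)), 4905), Rational(1, 2)) = Pow(Add(Add(54, Rational(29087507, 9011)), 4905), Rational(1, 2)) = Pow(Add(Rational(29574101, 9011), 4905), Rational(1, 2)) = Pow(Rational(73773056, 9011), Rational(1, 2)) = Mul(Rational(64, 9011), Pow(162297121, Rational(1, 2)))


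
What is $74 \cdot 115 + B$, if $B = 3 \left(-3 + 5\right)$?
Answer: $8516$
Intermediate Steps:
$B = 6$ ($B = 3 \cdot 2 = 6$)
$74 \cdot 115 + B = 74 \cdot 115 + 6 = 8510 + 6 = 8516$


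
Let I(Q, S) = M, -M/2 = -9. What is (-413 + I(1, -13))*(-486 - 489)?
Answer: 385125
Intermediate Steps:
M = 18 (M = -2*(-9) = 18)
I(Q, S) = 18
(-413 + I(1, -13))*(-486 - 489) = (-413 + 18)*(-486 - 489) = -395*(-975) = 385125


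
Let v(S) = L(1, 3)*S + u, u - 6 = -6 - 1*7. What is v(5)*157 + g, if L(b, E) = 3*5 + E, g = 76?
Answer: 13107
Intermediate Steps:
u = -7 (u = 6 + (-6 - 1*7) = 6 + (-6 - 7) = 6 - 13 = -7)
L(b, E) = 15 + E
v(S) = -7 + 18*S (v(S) = (15 + 3)*S - 7 = 18*S - 7 = -7 + 18*S)
v(5)*157 + g = (-7 + 18*5)*157 + 76 = (-7 + 90)*157 + 76 = 83*157 + 76 = 13031 + 76 = 13107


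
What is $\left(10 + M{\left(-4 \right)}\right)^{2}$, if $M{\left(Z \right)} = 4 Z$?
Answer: $36$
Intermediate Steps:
$\left(10 + M{\left(-4 \right)}\right)^{2} = \left(10 + 4 \left(-4\right)\right)^{2} = \left(10 - 16\right)^{2} = \left(-6\right)^{2} = 36$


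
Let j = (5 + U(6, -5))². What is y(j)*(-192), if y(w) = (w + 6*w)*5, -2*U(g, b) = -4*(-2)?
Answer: -6720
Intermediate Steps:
U(g, b) = -4 (U(g, b) = -(-2)*(-2) = -½*8 = -4)
j = 1 (j = (5 - 4)² = 1² = 1)
y(w) = 35*w (y(w) = (7*w)*5 = 35*w)
y(j)*(-192) = (35*1)*(-192) = 35*(-192) = -6720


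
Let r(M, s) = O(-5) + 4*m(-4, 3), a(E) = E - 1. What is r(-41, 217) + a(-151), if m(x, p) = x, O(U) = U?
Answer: -173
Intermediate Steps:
a(E) = -1 + E
r(M, s) = -21 (r(M, s) = -5 + 4*(-4) = -5 - 16 = -21)
r(-41, 217) + a(-151) = -21 + (-1 - 151) = -21 - 152 = -173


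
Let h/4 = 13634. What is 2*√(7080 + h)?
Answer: 8*√3851 ≈ 496.45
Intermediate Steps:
h = 54536 (h = 4*13634 = 54536)
2*√(7080 + h) = 2*√(7080 + 54536) = 2*√61616 = 2*(4*√3851) = 8*√3851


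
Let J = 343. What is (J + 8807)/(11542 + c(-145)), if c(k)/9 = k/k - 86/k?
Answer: 1326750/1675669 ≈ 0.79177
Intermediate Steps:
c(k) = 9 - 774/k (c(k) = 9*(k/k - 86/k) = 9*(1 - 86/k) = 9 - 774/k)
(J + 8807)/(11542 + c(-145)) = (343 + 8807)/(11542 + (9 - 774/(-145))) = 9150/(11542 + (9 - 774*(-1/145))) = 9150/(11542 + (9 + 774/145)) = 9150/(11542 + 2079/145) = 9150/(1675669/145) = 9150*(145/1675669) = 1326750/1675669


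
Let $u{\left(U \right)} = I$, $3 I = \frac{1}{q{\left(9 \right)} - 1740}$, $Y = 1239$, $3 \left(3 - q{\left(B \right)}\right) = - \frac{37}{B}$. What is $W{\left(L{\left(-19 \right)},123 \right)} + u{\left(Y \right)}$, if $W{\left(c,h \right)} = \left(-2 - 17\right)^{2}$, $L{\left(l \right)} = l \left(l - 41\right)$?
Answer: $\frac{16917173}{46862} \approx 361.0$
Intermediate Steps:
$q{\left(B \right)} = 3 + \frac{37}{3 B}$ ($q{\left(B \right)} = 3 - \frac{\left(-37\right) \frac{1}{B}}{3} = 3 + \frac{37}{3 B}$)
$L{\left(l \right)} = l \left(-41 + l\right)$
$W{\left(c,h \right)} = 361$ ($W{\left(c,h \right)} = \left(-19\right)^{2} = 361$)
$I = - \frac{9}{46862}$ ($I = \frac{1}{3 \left(\left(3 + \frac{37}{3 \cdot 9}\right) - 1740\right)} = \frac{1}{3 \left(\left(3 + \frac{37}{3} \cdot \frac{1}{9}\right) - 1740\right)} = \frac{1}{3 \left(\left(3 + \frac{37}{27}\right) - 1740\right)} = \frac{1}{3 \left(\frac{118}{27} - 1740\right)} = \frac{1}{3 \left(- \frac{46862}{27}\right)} = \frac{1}{3} \left(- \frac{27}{46862}\right) = - \frac{9}{46862} \approx -0.00019205$)
$u{\left(U \right)} = - \frac{9}{46862}$
$W{\left(L{\left(-19 \right)},123 \right)} + u{\left(Y \right)} = 361 - \frac{9}{46862} = \frac{16917173}{46862}$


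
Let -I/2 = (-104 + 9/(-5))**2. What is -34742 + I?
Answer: -1428232/25 ≈ -57129.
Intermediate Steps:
I = -559682/25 (I = -2*(-104 + 9/(-5))**2 = -2*(-104 + 9*(-1/5))**2 = -2*(-104 - 9/5)**2 = -2*(-529/5)**2 = -2*279841/25 = -559682/25 ≈ -22387.)
-34742 + I = -34742 - 559682/25 = -1428232/25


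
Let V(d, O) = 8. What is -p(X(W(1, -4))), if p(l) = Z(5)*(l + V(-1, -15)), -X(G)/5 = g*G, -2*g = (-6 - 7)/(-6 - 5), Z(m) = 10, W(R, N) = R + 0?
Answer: -1205/11 ≈ -109.55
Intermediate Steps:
W(R, N) = R
g = -13/22 (g = -(-6 - 7)/(2*(-6 - 5)) = -(-13)/(2*(-11)) = -(-13)*(-1)/(2*11) = -½*13/11 = -13/22 ≈ -0.59091)
X(G) = 65*G/22 (X(G) = -(-65)*G/22 = 65*G/22)
p(l) = 80 + 10*l (p(l) = 10*(l + 8) = 10*(8 + l) = 80 + 10*l)
-p(X(W(1, -4))) = -(80 + 10*((65/22)*1)) = -(80 + 10*(65/22)) = -(80 + 325/11) = -1*1205/11 = -1205/11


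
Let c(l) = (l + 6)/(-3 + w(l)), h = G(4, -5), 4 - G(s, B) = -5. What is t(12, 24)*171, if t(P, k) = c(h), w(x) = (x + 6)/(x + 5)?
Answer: -1330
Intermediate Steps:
G(s, B) = 9 (G(s, B) = 4 - 1*(-5) = 4 + 5 = 9)
w(x) = (6 + x)/(5 + x)
h = 9
c(l) = (6 + l)/(-3 + (6 + l)/(5 + l)) (c(l) = (l + 6)/(-3 + (6 + l)/(5 + l)) = (6 + l)/(-3 + (6 + l)/(5 + l)))
t(P, k) = -70/9 (t(P, k) = -(5 + 9)*(6 + 9)/(9 + 2*9) = -1*14*15/(9 + 18) = -1*14*15/27 = -1*1/27*14*15 = -70/9)
t(12, 24)*171 = -70/9*171 = -1330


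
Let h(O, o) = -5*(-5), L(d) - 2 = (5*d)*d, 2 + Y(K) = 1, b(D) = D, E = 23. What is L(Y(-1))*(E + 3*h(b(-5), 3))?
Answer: 686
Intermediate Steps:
Y(K) = -1 (Y(K) = -2 + 1 = -1)
L(d) = 2 + 5*d² (L(d) = 2 + (5*d)*d = 2 + 5*d²)
h(O, o) = 25
L(Y(-1))*(E + 3*h(b(-5), 3)) = (2 + 5*(-1)²)*(23 + 3*25) = (2 + 5*1)*(23 + 75) = (2 + 5)*98 = 7*98 = 686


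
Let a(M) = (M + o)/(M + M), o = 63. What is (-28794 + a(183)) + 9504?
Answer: -1176649/61 ≈ -19289.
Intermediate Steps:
a(M) = (63 + M)/(2*M) (a(M) = (M + 63)/(M + M) = (63 + M)/((2*M)) = (63 + M)*(1/(2*M)) = (63 + M)/(2*M))
(-28794 + a(183)) + 9504 = (-28794 + (½)*(63 + 183)/183) + 9504 = (-28794 + (½)*(1/183)*246) + 9504 = (-28794 + 41/61) + 9504 = -1756393/61 + 9504 = -1176649/61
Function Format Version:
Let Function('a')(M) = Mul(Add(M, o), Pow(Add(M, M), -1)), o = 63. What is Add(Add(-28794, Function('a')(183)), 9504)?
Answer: Rational(-1176649, 61) ≈ -19289.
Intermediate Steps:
Function('a')(M) = Mul(Rational(1, 2), Pow(M, -1), Add(63, M)) (Function('a')(M) = Mul(Add(M, 63), Pow(Add(M, M), -1)) = Mul(Add(63, M), Pow(Mul(2, M), -1)) = Mul(Add(63, M), Mul(Rational(1, 2), Pow(M, -1))) = Mul(Rational(1, 2), Pow(M, -1), Add(63, M)))
Add(Add(-28794, Function('a')(183)), 9504) = Add(Add(-28794, Mul(Rational(1, 2), Pow(183, -1), Add(63, 183))), 9504) = Add(Add(-28794, Mul(Rational(1, 2), Rational(1, 183), 246)), 9504) = Add(Add(-28794, Rational(41, 61)), 9504) = Add(Rational(-1756393, 61), 9504) = Rational(-1176649, 61)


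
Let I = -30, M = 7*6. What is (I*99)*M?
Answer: -124740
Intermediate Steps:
M = 42
(I*99)*M = -30*99*42 = -2970*42 = -124740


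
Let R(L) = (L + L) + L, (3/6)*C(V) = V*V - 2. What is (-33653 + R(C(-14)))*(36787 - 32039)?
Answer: -154257772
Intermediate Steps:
C(V) = -4 + 2*V² (C(V) = 2*(V*V - 2) = 2*(V² - 2) = 2*(-2 + V²) = -4 + 2*V²)
R(L) = 3*L (R(L) = 2*L + L = 3*L)
(-33653 + R(C(-14)))*(36787 - 32039) = (-33653 + 3*(-4 + 2*(-14)²))*(36787 - 32039) = (-33653 + 3*(-4 + 2*196))*4748 = (-33653 + 3*(-4 + 392))*4748 = (-33653 + 3*388)*4748 = (-33653 + 1164)*4748 = -32489*4748 = -154257772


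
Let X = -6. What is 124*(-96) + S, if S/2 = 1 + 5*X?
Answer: -11962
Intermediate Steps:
S = -58 (S = 2*(1 + 5*(-6)) = 2*(1 - 30) = 2*(-29) = -58)
124*(-96) + S = 124*(-96) - 58 = -11904 - 58 = -11962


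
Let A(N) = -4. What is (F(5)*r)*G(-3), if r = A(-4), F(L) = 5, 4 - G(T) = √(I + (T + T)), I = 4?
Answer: -80 + 20*I*√2 ≈ -80.0 + 28.284*I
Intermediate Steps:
G(T) = 4 - √(4 + 2*T) (G(T) = 4 - √(4 + (T + T)) = 4 - √(4 + 2*T))
r = -4
(F(5)*r)*G(-3) = (5*(-4))*(4 - √(4 + 2*(-3))) = -20*(4 - √(4 - 6)) = -20*(4 - √(-2)) = -20*(4 - I*√2) = -80 + 20*I*√2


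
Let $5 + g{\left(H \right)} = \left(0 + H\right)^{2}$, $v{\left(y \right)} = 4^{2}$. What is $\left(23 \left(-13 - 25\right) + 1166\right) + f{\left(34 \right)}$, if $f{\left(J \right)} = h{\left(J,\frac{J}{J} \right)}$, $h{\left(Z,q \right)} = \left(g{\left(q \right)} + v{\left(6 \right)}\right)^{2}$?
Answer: $436$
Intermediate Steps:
$v{\left(y \right)} = 16$
$g{\left(H \right)} = -5 + H^{2}$ ($g{\left(H \right)} = -5 + \left(0 + H\right)^{2} = -5 + H^{2}$)
$h{\left(Z,q \right)} = \left(11 + q^{2}\right)^{2}$ ($h{\left(Z,q \right)} = \left(\left(-5 + q^{2}\right) + 16\right)^{2} = \left(11 + q^{2}\right)^{2}$)
$f{\left(J \right)} = 144$ ($f{\left(J \right)} = \left(11 + \left(\frac{J}{J}\right)^{2}\right)^{2} = \left(11 + 1^{2}\right)^{2} = \left(11 + 1\right)^{2} = 12^{2} = 144$)
$\left(23 \left(-13 - 25\right) + 1166\right) + f{\left(34 \right)} = \left(23 \left(-13 - 25\right) + 1166\right) + 144 = \left(23 \left(-38\right) + 1166\right) + 144 = \left(-874 + 1166\right) + 144 = 292 + 144 = 436$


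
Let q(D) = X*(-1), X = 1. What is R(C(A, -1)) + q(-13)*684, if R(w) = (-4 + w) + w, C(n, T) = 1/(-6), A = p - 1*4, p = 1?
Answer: -2065/3 ≈ -688.33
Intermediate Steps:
q(D) = -1 (q(D) = 1*(-1) = -1)
A = -3 (A = 1 - 1*4 = 1 - 4 = -3)
C(n, T) = -⅙
R(w) = -4 + 2*w
R(C(A, -1)) + q(-13)*684 = (-4 + 2*(-⅙)) - 1*684 = (-4 - ⅓) - 684 = -13/3 - 684 = -2065/3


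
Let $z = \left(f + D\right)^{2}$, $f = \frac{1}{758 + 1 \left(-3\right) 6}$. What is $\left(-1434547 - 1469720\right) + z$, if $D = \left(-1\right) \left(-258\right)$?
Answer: $- \frac{1553925780959}{547600} \approx -2.8377 \cdot 10^{6}$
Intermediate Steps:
$D = 258$
$f = \frac{1}{740}$ ($f = \frac{1}{758 - 18} = \frac{1}{740} \approx 0.0013514$)
$z = \frac{36450828241}{547600}$ ($z = \left(\frac{1}{740} + 258\right)^{2} = \left(\frac{190921}{740}\right)^{2} = \frac{36450828241}{547600} \approx 66565.0$)
$\left(-1434547 - 1469720\right) + z = \left(-1434547 - 1469720\right) + \frac{36450828241}{547600} = -2904267 + \frac{36450828241}{547600} = - \frac{1553925780959}{547600}$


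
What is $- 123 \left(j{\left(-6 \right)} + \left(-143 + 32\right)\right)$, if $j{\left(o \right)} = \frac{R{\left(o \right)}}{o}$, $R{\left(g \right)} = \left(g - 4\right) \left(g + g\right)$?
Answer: $16113$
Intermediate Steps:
$R{\left(g \right)} = 2 g \left(-4 + g\right)$ ($R{\left(g \right)} = \left(-4 + g\right) 2 g = 2 g \left(-4 + g\right)$)
$j{\left(o \right)} = -8 + 2 o$ ($j{\left(o \right)} = \frac{2 o \left(-4 + o\right)}{o} = -8 + 2 o$)
$- 123 \left(j{\left(-6 \right)} + \left(-143 + 32\right)\right) = - 123 \left(\left(-8 + 2 \left(-6\right)\right) + \left(-143 + 32\right)\right) = - 123 \left(\left(-8 - 12\right) - 111\right) = - 123 \left(-20 - 111\right) = \left(-123\right) \left(-131\right) = 16113$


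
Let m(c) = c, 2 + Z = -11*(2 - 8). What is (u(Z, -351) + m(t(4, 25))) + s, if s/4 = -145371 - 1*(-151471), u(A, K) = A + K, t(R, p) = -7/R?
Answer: 96445/4 ≈ 24111.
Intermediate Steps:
Z = 64 (Z = -2 - 11*(2 - 8) = -2 - 11*(-6) = -2 + 66 = 64)
s = 24400 (s = 4*(-145371 - 1*(-151471)) = 4*(-145371 + 151471) = 4*6100 = 24400)
(u(Z, -351) + m(t(4, 25))) + s = ((64 - 351) - 7/4) + 24400 = (-287 - 7*1/4) + 24400 = (-287 - 7/4) + 24400 = -1155/4 + 24400 = 96445/4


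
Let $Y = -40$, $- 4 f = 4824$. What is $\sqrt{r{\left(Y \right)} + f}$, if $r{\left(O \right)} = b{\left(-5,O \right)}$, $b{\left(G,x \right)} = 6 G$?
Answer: $2 i \sqrt{309} \approx 35.157 i$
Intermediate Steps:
$f = -1206$ ($f = \left(- \frac{1}{4}\right) 4824 = -1206$)
$r{\left(O \right)} = -30$ ($r{\left(O \right)} = 6 \left(-5\right) = -30$)
$\sqrt{r{\left(Y \right)} + f} = \sqrt{-30 - 1206} = \sqrt{-1236} = 2 i \sqrt{309}$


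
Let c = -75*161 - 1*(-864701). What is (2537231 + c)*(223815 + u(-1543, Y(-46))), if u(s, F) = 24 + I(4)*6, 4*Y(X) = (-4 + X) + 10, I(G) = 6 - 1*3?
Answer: 758843218449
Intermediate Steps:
I(G) = 3 (I(G) = 6 - 3 = 3)
Y(X) = 3/2 + X/4 (Y(X) = ((-4 + X) + 10)/4 = (6 + X)/4 = 3/2 + X/4)
u(s, F) = 42 (u(s, F) = 24 + 3*6 = 24 + 18 = 42)
c = 852626 (c = -12075 + 864701 = 852626)
(2537231 + c)*(223815 + u(-1543, Y(-46))) = (2537231 + 852626)*(223815 + 42) = 3389857*223857 = 758843218449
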